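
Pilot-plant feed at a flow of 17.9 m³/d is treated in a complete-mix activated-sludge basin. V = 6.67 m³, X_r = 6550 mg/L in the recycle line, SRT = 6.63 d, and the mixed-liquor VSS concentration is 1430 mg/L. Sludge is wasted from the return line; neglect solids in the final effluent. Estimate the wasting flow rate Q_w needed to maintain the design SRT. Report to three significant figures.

Q_w = (V·X)/(θ_c X_r) = 6.670 × 1430 / (6.63 × 6550) = 0.2196 m³/d.

Q_w ≈ 0.220 m³/d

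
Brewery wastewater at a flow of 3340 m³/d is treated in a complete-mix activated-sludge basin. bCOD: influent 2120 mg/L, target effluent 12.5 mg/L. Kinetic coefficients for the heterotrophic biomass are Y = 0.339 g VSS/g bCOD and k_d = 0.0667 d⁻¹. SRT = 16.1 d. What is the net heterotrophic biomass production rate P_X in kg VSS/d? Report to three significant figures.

Observed yield with endogenous decay: Y_obs = Y / (1 + k_d·θ_c) = 0.339 / (1 + 0.0667 × 16.1) = 0.339 / 2.074 = 0.1635 g VSS/g bCOD.
Q·(S₀ − S) = 3340 × (2120 − 12.5) × 10⁻³ = 7039 kg/d removed.
Biomass produced: P_X = Y_obs·Q·ΔS = 0.1635 × 7039 ≈ 1151 kg VSS/d.

P_X ≈ 1150 kg VSS/d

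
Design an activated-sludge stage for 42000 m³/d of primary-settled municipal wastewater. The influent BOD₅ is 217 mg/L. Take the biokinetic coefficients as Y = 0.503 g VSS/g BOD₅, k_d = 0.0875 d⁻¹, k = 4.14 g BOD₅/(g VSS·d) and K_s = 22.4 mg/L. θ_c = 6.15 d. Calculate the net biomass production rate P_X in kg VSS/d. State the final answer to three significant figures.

For a completely mixed reactor with recycle the Lawrence–McCarty relation gives S = K_s·(1 + k_d·θ_c) / [θ_c·(Y·k − k_d) − 1] = 22.4 × (1 + 0.0875 × 6.15) / [6.15 × (0.503 × 4.14 − 0.0875) − 1] = 34.45 / 11.27 = 3.057 mg/L.
Correct the yield for decay: Y_obs = Y/(1 + k_d θ_c) = 0.503 / (1 + 0.0875 × 6.15) = 0.503 / 1.538 = 0.3270.
Q·(S₀ − S) = 42000 × (217 − 3.06) × 10⁻³ = 8985 kg/d removed.
P_X = Y_obs · Q(S₀ − S) = 0.3270 × 8985 = 2938 kg VSS/d.

P_X ≈ 2940 kg VSS/d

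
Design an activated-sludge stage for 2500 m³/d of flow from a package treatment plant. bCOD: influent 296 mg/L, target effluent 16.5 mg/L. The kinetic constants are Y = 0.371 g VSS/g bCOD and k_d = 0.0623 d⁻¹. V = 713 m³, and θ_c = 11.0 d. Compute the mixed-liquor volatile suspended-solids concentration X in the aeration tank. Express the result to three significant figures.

X ≈ 2370 mg/L

From V·X·(1 + k_d·θ_c) = Y·Q·(S₀ − S)·θ_c: X = 0.371 × 2500 × (296 − 16.5) × 11.0 / [713 × (1 + 0.0623 × 11.0)] = 2373 mg/L.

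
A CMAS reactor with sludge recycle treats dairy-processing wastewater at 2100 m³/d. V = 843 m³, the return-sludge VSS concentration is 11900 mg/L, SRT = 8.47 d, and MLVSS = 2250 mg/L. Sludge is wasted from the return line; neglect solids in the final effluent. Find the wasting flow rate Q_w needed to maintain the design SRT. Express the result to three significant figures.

Wasting from the return line (neglecting effluent solids): Q_w = V·X / (θ_c·X_r) = 843.0 × 2250 / (8.47 × 11900) = 18.82 m³/d.

Q_w ≈ 18.8 m³/d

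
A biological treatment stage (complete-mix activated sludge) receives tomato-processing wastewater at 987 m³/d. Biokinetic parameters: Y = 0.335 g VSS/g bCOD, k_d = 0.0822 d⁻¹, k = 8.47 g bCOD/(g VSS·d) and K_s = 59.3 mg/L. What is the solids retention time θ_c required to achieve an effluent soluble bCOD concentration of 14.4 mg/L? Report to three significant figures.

Specific growth rate at S = 14.4 mg/L: μ = YkS/(K_s+S) = 0.335·8.47·14.4/(59.3+14.4) = 0.5544 d⁻¹.
θ_c = 1/(μ − k_d) = 1/(0.5544 − 0.0822) = 1/0.4722 = 2.118 d.

θ_c ≈ 2.12 d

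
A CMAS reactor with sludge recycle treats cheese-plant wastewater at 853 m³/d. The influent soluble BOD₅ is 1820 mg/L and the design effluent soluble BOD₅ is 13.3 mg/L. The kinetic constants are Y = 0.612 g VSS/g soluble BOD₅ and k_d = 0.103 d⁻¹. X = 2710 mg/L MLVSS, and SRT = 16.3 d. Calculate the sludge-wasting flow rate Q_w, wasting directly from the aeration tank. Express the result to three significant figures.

Steady-state biomass mass balance: V·X·(1 + k_d·θ_c) = Y·Q·(S₀ − S)·θ_c, so V = 0.612 × 853 × (1820 − 13.3) × 16.3 / [2710 × (1 + 0.103 × 16.3)] = 1.54×10^7 / 7260 = 2118 m³.
For wasting at MLVSS concentration, Q_w = V/θ_c = 2118/16.3 = 129.9 m³/d.

Q_w ≈ 130 m³/d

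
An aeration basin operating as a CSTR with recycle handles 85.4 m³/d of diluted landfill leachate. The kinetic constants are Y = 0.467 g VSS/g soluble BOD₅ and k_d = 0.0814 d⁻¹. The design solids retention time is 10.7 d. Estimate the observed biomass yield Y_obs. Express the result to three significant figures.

Y_obs ≈ 0.250 g VSS/g soluble BOD₅

The observed yield is Y_obs = Y/(1 + k_d·θ_c) = 0.467 / (1 + 0.0814 × 10.7) = 0.467 / 1.871 = 0.2496 g VSS per g soluble BOD₅ removed.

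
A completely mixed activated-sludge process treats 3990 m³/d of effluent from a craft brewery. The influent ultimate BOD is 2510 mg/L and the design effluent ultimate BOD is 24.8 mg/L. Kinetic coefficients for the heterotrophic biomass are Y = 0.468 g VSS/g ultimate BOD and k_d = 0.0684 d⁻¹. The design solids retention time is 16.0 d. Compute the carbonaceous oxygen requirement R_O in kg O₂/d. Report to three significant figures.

R_O ≈ 6770 kg O₂/d

Y_obs = Y / (1 + k_d θ_c) = 0.468 / (1 + 0.0684 × 16.0) = 0.468 / 2.094 = 0.2235.
Q·(S₀ − S) = 3990 × (2510 − 24.8) × 10⁻³ = 9916 kg/d removed.
P_X = Y_obs·Q·(S₀ − S) = 0.2235 × 9916 = 2216 kg VSS/d.
R_O = Q·(S₀ − S) − 1.42·P_X = 9916 − 1.42 × 2216 = 6770 kg O₂/d.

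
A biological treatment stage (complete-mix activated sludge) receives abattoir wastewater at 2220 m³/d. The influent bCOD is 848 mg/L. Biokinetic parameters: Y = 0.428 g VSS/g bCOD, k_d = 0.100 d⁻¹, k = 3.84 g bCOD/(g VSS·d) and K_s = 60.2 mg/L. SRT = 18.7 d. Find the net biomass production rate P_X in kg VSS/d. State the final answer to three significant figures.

P_X ≈ 279 kg VSS/d

Effluent substrate depends only on kinetics and SRT: S = K_s(1 + k_d θ_c) / [θ_c(Yk − k_d) − 1] = 60.2 × (1 + 0.100 × 18.7) / [18.7 × (0.428 × 3.84 − 0.100) − 1] = 172.8 / 27.86 = 6.201 mg/L.
Y_obs = Y / (1 + k_d θ_c) = 0.428 / (1 + 0.100 × 18.7) = 0.428 / 2.870 = 0.1491.
ΔS = 848 − 6.20 = 841.8 mg/L, so the substrate removal rate is 2220 × 841.8/1000 = 1869 kg bCOD/d.
Net biomass production P_X = Y_obs × Q·(S₀ − S) = 0.1491 × 1869 = 278.7 kg VSS/d.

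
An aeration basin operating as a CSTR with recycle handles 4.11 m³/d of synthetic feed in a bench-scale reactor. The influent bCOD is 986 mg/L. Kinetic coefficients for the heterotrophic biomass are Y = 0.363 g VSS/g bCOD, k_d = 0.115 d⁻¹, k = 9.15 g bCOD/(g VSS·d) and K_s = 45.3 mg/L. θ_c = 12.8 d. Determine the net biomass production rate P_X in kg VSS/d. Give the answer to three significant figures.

P_X ≈ 0.593 kg VSS/d

From the Monod/SRT balance for a CMAS, S = K_s·(1+k_d θ_c)/[θ_c·(Y k − k_d) − 1] = 45.3 × (1 + 0.115 × 12.8) / [12.8 × (0.363 × 9.15 − 0.115) − 1] = 112.0 / 40.04 = 2.797 mg/L.
Correct the yield for decay: Y_obs = Y/(1 + k_d θ_c) = 0.363 / (1 + 0.115 × 12.8) = 0.363 / 2.472 = 0.1468.
Mass of bCOD removed per day: Q(S₀ − S) = 4.11 × 983.2 g/m³ = 4.041 kg/d.
P_X = Y_obs · Q(S₀ − S) = 0.1468 × 4.041 = 0.5934 kg VSS/d.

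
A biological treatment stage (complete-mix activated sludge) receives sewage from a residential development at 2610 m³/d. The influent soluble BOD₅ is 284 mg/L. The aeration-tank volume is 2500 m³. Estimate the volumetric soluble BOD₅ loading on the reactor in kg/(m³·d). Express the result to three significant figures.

Applied soluble BOD₅ load per unit volume = Q·S₀/V = (2610 × 284/1000)/2500 = 0.2965 kg soluble BOD₅·m⁻³·d⁻¹.

L_v ≈ 0.296 kg soluble BOD₅/(m³·d)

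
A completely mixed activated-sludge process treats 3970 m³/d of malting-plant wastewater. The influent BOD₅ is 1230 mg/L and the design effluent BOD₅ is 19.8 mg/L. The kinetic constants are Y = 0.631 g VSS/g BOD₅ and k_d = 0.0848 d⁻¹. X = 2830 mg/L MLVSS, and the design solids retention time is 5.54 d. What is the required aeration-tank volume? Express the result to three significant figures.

V ≈ 4040 m³

Steady-state biomass mass balance: V·X·(1 + k_d·θ_c) = Y·Q·(S₀ − S)·θ_c, so V = 0.631 × 3970 × (1230 − 19.8) × 5.54 / [2830 × (1 + 0.0848 × 5.54)] = 1.68×10^7 / 4160 = 4038 m³.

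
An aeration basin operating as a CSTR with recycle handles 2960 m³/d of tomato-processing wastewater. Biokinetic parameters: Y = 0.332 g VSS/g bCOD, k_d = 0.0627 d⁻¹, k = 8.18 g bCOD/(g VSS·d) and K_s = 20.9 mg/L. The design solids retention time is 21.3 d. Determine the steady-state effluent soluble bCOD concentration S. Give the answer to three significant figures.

From the Monod/SRT balance for a CMAS, S = K_s·(1+k_d θ_c)/[θ_c·(Y k − k_d) − 1] = 20.9 × (1 + 0.0627 × 21.3) / [21.3 × (0.332 × 8.18 − 0.0627) − 1] = 48.81 / 55.51 = 0.8793 mg/L.

S ≈ 0.879 mg/L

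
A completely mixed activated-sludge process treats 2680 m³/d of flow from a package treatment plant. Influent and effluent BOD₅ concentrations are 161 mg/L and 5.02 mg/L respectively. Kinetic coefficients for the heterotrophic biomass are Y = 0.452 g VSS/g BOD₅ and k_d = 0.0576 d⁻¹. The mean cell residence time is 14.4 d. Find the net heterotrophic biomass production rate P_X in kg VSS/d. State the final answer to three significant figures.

P_X ≈ 103 kg VSS/d

The observed yield is Y_obs = Y/(1 + k_d·θ_c) = 0.452 / (1 + 0.0576 × 14.4) = 0.452 / 1.829 = 0.2471 g VSS per g BOD₅ removed.
ΔS = 161 − 5.02 = 156.0 mg/L, so the substrate removal rate is 2680 × 156.0/1000 = 418.0 kg BOD₅/d.
Biomass produced: P_X = Y_obs·Q·ΔS = 0.2471 × 418.0 ≈ 103.3 kg VSS/d.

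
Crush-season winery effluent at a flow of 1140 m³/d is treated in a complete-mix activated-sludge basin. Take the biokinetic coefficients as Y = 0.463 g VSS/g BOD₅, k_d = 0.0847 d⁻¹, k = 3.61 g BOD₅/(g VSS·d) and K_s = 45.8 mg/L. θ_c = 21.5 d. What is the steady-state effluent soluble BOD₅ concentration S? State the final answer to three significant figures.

S ≈ 3.90 mg/L

Effluent substrate depends only on kinetics and SRT: S = K_s(1 + k_d θ_c) / [θ_c(Yk − k_d) − 1] = 45.8 × (1 + 0.0847 × 21.5) / [21.5 × (0.463 × 3.61 − 0.0847) − 1] = 129.2 / 33.11 = 3.902 mg/L.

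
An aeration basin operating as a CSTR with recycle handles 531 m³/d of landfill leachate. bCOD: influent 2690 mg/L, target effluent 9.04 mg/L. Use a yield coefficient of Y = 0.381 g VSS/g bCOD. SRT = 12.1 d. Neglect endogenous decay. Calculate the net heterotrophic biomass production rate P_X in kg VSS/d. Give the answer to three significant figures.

Since k_d ≈ 0, Y_obs = Y = 0.381 g VSS/g bCOD.
Mass of bCOD removed per day: Q(S₀ − S) = 531 × 2681 g/m³ = 1424 kg/d.
Biomass produced: P_X = Y_obs·Q·ΔS = 0.3810 × 1424 ≈ 542.4 kg VSS/d.

P_X ≈ 542 kg VSS/d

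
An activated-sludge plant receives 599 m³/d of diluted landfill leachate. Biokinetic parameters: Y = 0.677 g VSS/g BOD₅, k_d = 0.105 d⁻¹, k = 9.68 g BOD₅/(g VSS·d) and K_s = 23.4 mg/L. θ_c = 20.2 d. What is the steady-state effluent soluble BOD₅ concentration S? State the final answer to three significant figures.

For a completely mixed reactor with recycle the Lawrence–McCarty relation gives S = K_s·(1 + k_d·θ_c) / [θ_c·(Y·k − k_d) − 1] = 23.4 × (1 + 0.105 × 20.2) / [20.2 × (0.677 × 9.68 − 0.105) − 1] = 73.03 / 129.3 = 0.5650 mg/L.

S ≈ 0.565 mg/L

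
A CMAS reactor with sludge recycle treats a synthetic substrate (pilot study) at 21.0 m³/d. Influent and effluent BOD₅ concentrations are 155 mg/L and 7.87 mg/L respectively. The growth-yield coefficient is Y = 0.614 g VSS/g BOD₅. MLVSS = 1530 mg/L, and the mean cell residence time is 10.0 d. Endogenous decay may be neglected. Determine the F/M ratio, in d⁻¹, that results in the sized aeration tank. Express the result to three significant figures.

V·X = Y·Q·ΔS·θ_c gives V = 0.614 × 21.0 × (155 − 7.87) × 10.0 / 1530 = 12.40 m³.
F/M = applied load / biomass = Q·S₀/(V·X) = 21.0 × 155 / (12.40 × 1530) = 0.1716 d⁻¹.

F/M ≈ 0.172 d⁻¹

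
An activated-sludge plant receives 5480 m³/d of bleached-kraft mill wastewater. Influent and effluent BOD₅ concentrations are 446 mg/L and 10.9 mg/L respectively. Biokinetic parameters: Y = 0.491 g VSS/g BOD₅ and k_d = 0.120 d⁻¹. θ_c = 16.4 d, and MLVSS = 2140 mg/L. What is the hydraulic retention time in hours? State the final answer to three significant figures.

Rearranging the biomass balance for a CMAS with decay, V = Y·Q·ΔS·θ_c / [X·(1+k_d θ_c)] = 0.491 × 5480 × (446 − 10.9) × 16.4 / [2140 × (1 + 0.120 × 16.4)] = 1.92×10^7 / 6352 = 3023 m³.
τ = V/Q = 3023/5480 = 0.5516 d, or 13.24 h.

τ ≈ 13.2 h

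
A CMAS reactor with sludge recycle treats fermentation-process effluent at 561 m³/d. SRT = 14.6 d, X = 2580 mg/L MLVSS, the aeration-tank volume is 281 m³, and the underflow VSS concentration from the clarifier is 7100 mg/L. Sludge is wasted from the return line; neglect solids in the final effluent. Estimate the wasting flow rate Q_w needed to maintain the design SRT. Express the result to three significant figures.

Q_w = (V·X)/(θ_c X_r) = 281.0 × 2580 / (14.6 × 7100) = 6.994 m³/d.

Q_w ≈ 6.99 m³/d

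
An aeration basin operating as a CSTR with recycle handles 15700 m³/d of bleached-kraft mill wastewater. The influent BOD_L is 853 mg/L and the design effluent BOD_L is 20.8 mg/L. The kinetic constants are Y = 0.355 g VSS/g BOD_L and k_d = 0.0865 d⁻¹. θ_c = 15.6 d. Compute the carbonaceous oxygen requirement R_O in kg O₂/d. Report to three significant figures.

The observed yield is Y_obs = Y/(1 + k_d·θ_c) = 0.355 / (1 + 0.0865 × 15.6) = 0.355 / 2.349 = 0.1511 g VSS per g BOD_L removed.
Q·(S₀ − S) = 15700 × (853 − 20.8) × 10⁻³ = 13066 kg/d removed.
Net sludge production P_X = 0.1511 × 13066 = 1974 kg VSS/d.
R_O = Q·ΔS − 1.42 P_X = 13066 − 2803 = 10262 kg O₂/d.

R_O ≈ 10300 kg O₂/d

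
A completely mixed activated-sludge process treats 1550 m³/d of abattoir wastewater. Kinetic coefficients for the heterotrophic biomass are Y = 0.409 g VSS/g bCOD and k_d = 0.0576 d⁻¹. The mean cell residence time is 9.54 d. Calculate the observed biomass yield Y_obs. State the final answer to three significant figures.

Y_obs = Y / (1 + k_d θ_c) = 0.409 / (1 + 0.0576 × 9.54) = 0.409 / 1.550 = 0.2640.

Y_obs ≈ 0.264 g VSS/g bCOD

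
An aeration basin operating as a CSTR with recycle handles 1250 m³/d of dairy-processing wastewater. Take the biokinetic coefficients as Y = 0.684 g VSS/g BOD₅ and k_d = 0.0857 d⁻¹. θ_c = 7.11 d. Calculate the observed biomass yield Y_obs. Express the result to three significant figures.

Correct the yield for decay: Y_obs = Y/(1 + k_d θ_c) = 0.684 / (1 + 0.0857 × 7.11) = 0.684 / 1.609 = 0.4250.

Y_obs ≈ 0.425 g VSS/g BOD₅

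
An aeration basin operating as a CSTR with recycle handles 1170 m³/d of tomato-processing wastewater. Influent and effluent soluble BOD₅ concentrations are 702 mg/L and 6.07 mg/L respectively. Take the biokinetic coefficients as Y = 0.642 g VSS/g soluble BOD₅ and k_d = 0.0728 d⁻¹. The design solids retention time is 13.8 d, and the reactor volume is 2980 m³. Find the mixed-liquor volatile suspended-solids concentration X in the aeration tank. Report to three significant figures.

X ≈ 1210 mg/L

From V·X·(1 + k_d·θ_c) = Y·Q·(S₀ − S)·θ_c: X = 0.642 × 1170 × (702 − 6.07) × 13.8 / [2980 × (1 + 0.0728 × 13.8)] = 1208 mg/L.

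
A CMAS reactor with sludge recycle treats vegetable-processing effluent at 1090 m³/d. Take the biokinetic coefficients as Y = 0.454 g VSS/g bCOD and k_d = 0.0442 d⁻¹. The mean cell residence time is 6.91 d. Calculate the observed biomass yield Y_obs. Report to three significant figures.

Y_obs ≈ 0.348 g VSS/g bCOD

The observed yield is Y_obs = Y/(1 + k_d·θ_c) = 0.454 / (1 + 0.0442 × 6.91) = 0.454 / 1.305 = 0.3478 g VSS per g bCOD removed.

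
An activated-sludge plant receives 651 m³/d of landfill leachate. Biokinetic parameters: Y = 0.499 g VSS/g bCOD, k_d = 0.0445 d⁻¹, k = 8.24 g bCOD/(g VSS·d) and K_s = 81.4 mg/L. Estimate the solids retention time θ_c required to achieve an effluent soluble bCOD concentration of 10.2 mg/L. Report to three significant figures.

From 1/θ_c = Y·k·S/(K_s + S) − k_d: Y·k·S/(K_s+S) = 0.499 × 8.24 × 10.2 / (81.4 + 10.2) = 0.4579 d⁻¹.
θ_c = 1/(μ − k_d) = 1/(0.4579 − 0.0445) = 1/0.4134 = 2.419 d.

θ_c ≈ 2.42 d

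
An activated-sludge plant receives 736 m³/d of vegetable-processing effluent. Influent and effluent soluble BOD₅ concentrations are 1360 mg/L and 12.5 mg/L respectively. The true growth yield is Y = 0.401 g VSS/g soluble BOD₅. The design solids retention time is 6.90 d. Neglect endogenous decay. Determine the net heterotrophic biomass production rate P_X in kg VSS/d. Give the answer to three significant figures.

P_X ≈ 398 kg VSS/d

Since k_d ≈ 0, Y_obs = Y = 0.401 g VSS/g soluble BOD₅.
Q·(S₀ − S) = 736 × (1360 − 12.5) × 10⁻³ = 991.8 kg/d removed.
Biomass produced: P_X = Y_obs·Q·ΔS = 0.4010 × 991.8 ≈ 397.7 kg VSS/d.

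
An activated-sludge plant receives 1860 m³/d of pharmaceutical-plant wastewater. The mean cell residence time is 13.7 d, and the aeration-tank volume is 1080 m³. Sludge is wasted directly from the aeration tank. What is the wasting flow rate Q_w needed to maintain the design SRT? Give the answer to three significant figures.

With mixed-liquor wasting, θ_c = V/Q_w, so Q_w = V/θ_c = 1080/13.7 = 78.83 m³/d.

Q_w ≈ 78.8 m³/d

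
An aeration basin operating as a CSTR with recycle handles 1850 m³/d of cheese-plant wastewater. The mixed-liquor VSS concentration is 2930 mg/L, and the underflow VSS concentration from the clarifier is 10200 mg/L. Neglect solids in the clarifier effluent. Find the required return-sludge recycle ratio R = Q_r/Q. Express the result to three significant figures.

R = Q_r/Q = X/(X_r − X) = 2930 / (10200 − 2930) = 0.4030.

R ≈ 0.403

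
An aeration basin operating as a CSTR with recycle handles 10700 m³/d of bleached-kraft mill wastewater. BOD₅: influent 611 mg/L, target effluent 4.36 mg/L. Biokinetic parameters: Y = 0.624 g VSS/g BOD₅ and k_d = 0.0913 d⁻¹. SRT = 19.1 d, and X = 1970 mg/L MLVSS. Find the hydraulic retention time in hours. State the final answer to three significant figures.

τ ≈ 32.1 h

From the SRT design equation V = Y Q (S₀−S) θ_c / [X (1 + k_d θ_c)] = 0.624 × 10700 × (611 − 4.36) × 19.1 / [1970 × (1 + 0.0913 × 19.1)] = 7.74×10^7 / 5405 = 14312 m³.
τ = V/Q = 14312/10700 = 1.338 d, or 32.10 h.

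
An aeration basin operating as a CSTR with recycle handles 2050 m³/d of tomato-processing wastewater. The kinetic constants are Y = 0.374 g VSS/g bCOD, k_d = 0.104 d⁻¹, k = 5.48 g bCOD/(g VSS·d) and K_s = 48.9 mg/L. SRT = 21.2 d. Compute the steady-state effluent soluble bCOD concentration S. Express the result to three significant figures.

S ≈ 3.89 mg/L

For a completely mixed reactor with recycle the Lawrence–McCarty relation gives S = K_s·(1 + k_d·θ_c) / [θ_c·(Y·k − k_d) − 1] = 48.9 × (1 + 0.104 × 21.2) / [21.2 × (0.374 × 5.48 − 0.104) − 1] = 156.7 / 40.25 = 3.894 mg/L.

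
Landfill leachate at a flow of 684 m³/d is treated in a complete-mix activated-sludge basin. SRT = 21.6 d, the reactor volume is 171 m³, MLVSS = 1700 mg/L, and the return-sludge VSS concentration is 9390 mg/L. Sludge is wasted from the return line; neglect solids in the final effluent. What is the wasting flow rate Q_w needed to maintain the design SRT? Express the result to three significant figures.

Q_w = (V·X)/(θ_c X_r) = 171.0 × 1700 / (21.6 × 9390) = 1.433 m³/d.

Q_w ≈ 1.43 m³/d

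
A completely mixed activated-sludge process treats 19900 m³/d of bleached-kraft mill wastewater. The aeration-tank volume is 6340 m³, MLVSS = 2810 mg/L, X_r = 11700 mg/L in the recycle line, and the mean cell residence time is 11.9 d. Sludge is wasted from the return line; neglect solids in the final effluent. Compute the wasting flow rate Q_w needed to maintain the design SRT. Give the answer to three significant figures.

Wasting from the return line (neglecting effluent solids): Q_w = V·X / (θ_c·X_r) = 6340 × 2810 / (11.9 × 11700) = 128.0 m³/d.

Q_w ≈ 128 m³/d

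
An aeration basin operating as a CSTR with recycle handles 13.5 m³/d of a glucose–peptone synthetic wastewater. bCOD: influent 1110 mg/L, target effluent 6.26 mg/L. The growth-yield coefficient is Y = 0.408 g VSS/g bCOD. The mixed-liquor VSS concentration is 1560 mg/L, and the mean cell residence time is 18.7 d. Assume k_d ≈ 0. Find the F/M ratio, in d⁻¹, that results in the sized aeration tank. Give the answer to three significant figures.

With k_d = 0 the design equation reduces to V = Y Q (S₀−S) θ_c / X = 0.408 × 13.5 × (1110 − 6.26) × 18.7 / 1560 = 72.87 m³.
F/M = applied load / biomass = Q·S₀/(V·X) = 13.5 × 1110 / (72.87 × 1560) = 0.1318 d⁻¹.

F/M ≈ 0.132 d⁻¹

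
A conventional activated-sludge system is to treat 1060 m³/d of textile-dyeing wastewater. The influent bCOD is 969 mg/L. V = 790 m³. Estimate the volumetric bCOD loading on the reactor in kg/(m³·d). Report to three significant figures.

Applied bCOD load per unit volume = Q·S₀/V = (1060 × 969/1000)/790.0 = 1.300 kg bCOD·m⁻³·d⁻¹.

L_v ≈ 1.30 kg bCOD/(m³·d)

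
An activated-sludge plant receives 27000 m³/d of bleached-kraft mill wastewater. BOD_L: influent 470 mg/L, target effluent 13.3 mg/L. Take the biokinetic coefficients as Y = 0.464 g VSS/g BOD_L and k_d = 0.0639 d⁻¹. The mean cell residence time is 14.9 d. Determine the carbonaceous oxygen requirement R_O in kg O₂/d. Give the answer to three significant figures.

R_O ≈ 8170 kg O₂/d

Y_obs = Y / (1 + k_d θ_c) = 0.464 / (1 + 0.0639 × 14.9) = 0.464 / 1.952 = 0.2377.
Mass of BOD_L removed per day: Q(S₀ − S) = 27000 × 456.7 g/m³ = 12331 kg/d.
Net sludge production P_X = 0.2377 × 12331 = 2931 kg VSS/d.
R_O = Q·ΔS − 1.42 P_X = 12331 − 4162 = 8169 kg O₂/d.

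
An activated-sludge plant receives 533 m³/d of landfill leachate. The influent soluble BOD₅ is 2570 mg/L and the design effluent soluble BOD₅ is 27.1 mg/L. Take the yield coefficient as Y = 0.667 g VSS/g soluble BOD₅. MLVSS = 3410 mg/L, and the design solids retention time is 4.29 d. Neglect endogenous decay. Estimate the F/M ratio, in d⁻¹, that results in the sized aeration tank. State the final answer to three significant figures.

Biomass mass balance (decay neglected): V·X = Y·Q·(S₀ − S)·θ_c, so V = 0.667 × 533 × (2570 − 27.1) × 4.29 / 3410 = 1137 m³.
Food-to-microorganism ratio F/M = Q S₀ / (V X) = 533 × 2570 / (1137 × 3410) = 0.3532 d⁻¹.

F/M ≈ 0.353 d⁻¹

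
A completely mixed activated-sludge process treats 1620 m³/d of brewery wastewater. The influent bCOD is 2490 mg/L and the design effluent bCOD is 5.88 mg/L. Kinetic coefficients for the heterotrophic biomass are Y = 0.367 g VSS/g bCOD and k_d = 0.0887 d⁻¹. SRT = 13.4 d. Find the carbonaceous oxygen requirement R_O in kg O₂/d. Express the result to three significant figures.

The observed yield is Y_obs = Y/(1 + k_d·θ_c) = 0.367 / (1 + 0.0887 × 13.4) = 0.367 / 2.189 = 0.1677 g VSS per g bCOD removed.
Q·(S₀ − S) = 1620 × (2490 − 5.88) × 10⁻³ = 4024 kg/d removed.
P_X = Y_obs·Q·(S₀ − S) = 0.1677 × 4024 = 674.8 kg VSS/d.
R_O = Q·(S₀ − S) − 1.42·P_X = 4024 − 1.42 × 674.8 = 3066 kg O₂/d.

R_O ≈ 3070 kg O₂/d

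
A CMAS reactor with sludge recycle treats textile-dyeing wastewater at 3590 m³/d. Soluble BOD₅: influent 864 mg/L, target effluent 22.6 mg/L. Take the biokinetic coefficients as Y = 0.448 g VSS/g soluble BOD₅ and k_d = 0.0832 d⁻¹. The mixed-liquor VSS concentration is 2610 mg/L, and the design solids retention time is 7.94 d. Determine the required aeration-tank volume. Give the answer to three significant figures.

V ≈ 2480 m³

Rearranging the biomass balance for a CMAS with decay, V = Y·Q·ΔS·θ_c / [X·(1+k_d θ_c)] = 0.448 × 3590 × (864 − 22.6) × 7.94 / [2610 × (1 + 0.0832 × 7.94)] = 1.07×10^7 / 4334 = 2479 m³.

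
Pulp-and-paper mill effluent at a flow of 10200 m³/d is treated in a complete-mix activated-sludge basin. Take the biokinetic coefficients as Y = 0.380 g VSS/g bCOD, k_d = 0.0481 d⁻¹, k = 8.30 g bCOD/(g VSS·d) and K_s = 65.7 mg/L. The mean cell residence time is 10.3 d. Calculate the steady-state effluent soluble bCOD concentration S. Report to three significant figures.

Effluent substrate depends only on kinetics and SRT: S = K_s(1 + k_d θ_c) / [θ_c(Yk − k_d) − 1] = 65.7 × (1 + 0.0481 × 10.3) / [10.3 × (0.380 × 8.30 − 0.0481) − 1] = 98.25 / 30.99 = 3.170 mg/L.

S ≈ 3.17 mg/L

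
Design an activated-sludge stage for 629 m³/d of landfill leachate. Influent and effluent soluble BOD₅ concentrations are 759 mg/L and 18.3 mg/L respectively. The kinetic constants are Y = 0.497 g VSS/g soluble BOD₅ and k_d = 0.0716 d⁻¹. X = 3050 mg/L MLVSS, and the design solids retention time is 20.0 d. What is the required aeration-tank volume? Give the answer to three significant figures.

From the SRT design equation V = Y Q (S₀−S) θ_c / [X (1 + k_d θ_c)] = 0.497 × 629 × (759 − 18.3) × 20.0 / [3050 × (1 + 0.0716 × 20.0)] = 4.63×10^6 / 7418 = 624.3 m³.

V ≈ 624 m³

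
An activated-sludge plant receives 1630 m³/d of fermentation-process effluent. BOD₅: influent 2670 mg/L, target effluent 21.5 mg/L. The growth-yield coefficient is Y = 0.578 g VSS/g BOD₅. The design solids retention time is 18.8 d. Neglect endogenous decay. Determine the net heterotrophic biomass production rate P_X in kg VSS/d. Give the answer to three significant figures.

No decay correction is needed, so Y_obs = Y = 0.578.
ΔS = 2670 − 21.5 = 2648 mg/L, so the substrate removal rate is 1630 × 2648/1000 = 4317 kg BOD₅/d.
Biomass produced: P_X = Y_obs·Q·ΔS = 0.5780 × 4317 ≈ 2495 kg VSS/d.

P_X ≈ 2500 kg VSS/d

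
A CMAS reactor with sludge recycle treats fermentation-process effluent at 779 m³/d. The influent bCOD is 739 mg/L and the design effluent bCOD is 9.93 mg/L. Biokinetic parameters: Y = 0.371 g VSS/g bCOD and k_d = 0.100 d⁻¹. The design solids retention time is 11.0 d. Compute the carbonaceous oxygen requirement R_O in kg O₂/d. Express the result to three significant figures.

The observed yield is Y_obs = Y/(1 + k_d·θ_c) = 0.371 / (1 + 0.100 × 11.0) = 0.371 / 2.100 = 0.1767 g VSS per g bCOD removed.
ΔS = 739 − 9.93 = 729.1 mg/L, so the substrate removal rate is 779 × 729.1/1000 = 567.9 kg bCOD/d.
P_X = Y_obs·Q·(S₀ − S) = 0.1767 × 567.9 = 100.3 kg VSS/d.
R_O = Q·(S₀ − S) − 1.42·P_X = 567.9 − 1.42 × 100.3 = 425.5 kg O₂/d.

R_O ≈ 425 kg O₂/d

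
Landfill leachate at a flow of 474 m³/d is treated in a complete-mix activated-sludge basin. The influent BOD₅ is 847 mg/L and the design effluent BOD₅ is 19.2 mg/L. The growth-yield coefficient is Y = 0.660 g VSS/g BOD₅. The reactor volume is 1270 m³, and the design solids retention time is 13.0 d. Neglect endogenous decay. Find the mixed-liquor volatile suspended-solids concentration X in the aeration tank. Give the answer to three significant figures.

X ≈ 2650 mg/L

X = Y·Q·ΔS·θ_c / V = 0.660 × 474 × (847 − 19.2) × 13.0 / 1270 = 2651 mg/L.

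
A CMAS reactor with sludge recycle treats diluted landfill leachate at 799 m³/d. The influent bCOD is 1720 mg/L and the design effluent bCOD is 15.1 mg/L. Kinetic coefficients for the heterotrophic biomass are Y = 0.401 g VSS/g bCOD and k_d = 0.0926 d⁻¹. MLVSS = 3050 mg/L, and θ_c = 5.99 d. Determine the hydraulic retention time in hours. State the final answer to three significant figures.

τ ≈ 20.7 h

Rearranging the biomass balance for a CMAS with decay, V = Y·Q·ΔS·θ_c / [X·(1+k_d θ_c)] = 0.401 × 799 × (1720 − 15.1) × 5.99 / [3050 × (1 + 0.0926 × 5.99)] = 3.27×10^6 / 4742 = 690.0 m³.
HRT = V/Q = 690.0 m³ / 799 m³·d⁻¹ = 0.8636 d × 24 = 20.73 h.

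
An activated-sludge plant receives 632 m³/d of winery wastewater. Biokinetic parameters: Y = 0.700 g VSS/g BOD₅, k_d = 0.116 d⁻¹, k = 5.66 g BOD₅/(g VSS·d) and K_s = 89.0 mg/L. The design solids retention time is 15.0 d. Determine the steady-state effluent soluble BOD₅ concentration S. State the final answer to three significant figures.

From the Monod/SRT balance for a CMAS, S = K_s·(1+k_d θ_c)/[θ_c·(Y k − k_d) − 1] = 89.0 × (1 + 0.116 × 15.0) / [15.0 × (0.700 × 5.66 − 0.116) − 1] = 243.9 / 56.69 = 4.302 mg/L.

S ≈ 4.30 mg/L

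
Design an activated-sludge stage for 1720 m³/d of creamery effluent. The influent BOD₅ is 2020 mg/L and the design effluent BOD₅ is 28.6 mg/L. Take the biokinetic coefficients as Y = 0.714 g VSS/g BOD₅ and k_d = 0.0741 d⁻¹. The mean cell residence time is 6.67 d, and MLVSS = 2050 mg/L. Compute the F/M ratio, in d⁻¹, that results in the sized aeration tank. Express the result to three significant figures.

F/M ≈ 0.318 d⁻¹

Rearranging the biomass balance for a CMAS with decay, V = Y·Q·ΔS·θ_c / [X·(1+k_d θ_c)] = 0.714 × 1720 × (2020 − 28.6) × 6.67 / [2050 × (1 + 0.0741 × 6.67)] = 1.63×10^7 / 3063 = 5325 m³.
F/M = Q·S₀ / (V·X) = 1720 × 2020 / (5325 × 2050) = 0.3183 g BOD₅·(g VSS·d)⁻¹.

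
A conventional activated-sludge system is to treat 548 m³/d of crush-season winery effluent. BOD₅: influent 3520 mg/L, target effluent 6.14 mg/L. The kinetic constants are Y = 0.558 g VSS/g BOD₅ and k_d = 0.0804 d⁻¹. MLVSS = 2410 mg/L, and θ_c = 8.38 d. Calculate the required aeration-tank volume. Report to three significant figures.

V ≈ 2230 m³

Rearranging the biomass balance for a CMAS with decay, V = Y·Q·ΔS·θ_c / [X·(1+k_d θ_c)] = 0.558 × 548 × (3520 − 6.14) × 8.38 / [2410 × (1 + 0.0804 × 8.38)] = 9×10^6 / 4034 = 2232 m³.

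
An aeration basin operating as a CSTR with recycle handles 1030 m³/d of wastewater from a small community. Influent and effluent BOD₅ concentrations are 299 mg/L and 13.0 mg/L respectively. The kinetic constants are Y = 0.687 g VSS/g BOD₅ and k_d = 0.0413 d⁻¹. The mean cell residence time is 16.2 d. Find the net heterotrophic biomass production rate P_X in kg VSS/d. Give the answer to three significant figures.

Y_obs = Y / (1 + k_d θ_c) = 0.687 / (1 + 0.0413 × 16.2) = 0.687 / 1.669 = 0.4116.
ΔS = 299 − 13.0 = 286.0 mg/L, so the substrate removal rate is 1030 × 286.0/1000 = 294.6 kg BOD₅/d.
So the net sludge growth is P_X = 0.4116 × 294.6 = 121.3 kg VSS/d.

P_X ≈ 121 kg VSS/d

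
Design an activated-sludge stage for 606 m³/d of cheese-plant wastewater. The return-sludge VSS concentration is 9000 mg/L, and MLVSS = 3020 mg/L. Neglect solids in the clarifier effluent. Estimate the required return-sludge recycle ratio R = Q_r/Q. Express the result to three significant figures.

R ≈ 0.505

Solids balance on the clarifier gives (1+R)X = R·X_r, so R = X/(X_r − X) = 3020 / (9000 − 3020) = 0.5050.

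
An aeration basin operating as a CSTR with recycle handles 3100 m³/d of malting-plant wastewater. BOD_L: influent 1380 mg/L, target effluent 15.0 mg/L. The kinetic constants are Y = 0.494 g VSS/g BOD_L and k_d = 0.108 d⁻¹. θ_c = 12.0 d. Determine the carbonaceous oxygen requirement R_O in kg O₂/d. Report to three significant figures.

The observed yield is Y_obs = Y/(1 + k_d·θ_c) = 0.494 / (1 + 0.108 × 12.0) = 0.494 / 2.296 = 0.2152 g VSS per g BOD_L removed.
ΔS = 1380 − 15.0 = 1365 mg/L, so the substrate removal rate is 3100 × 1365/1000 = 4232 kg BOD_L/d.
Net sludge production P_X = 0.2152 × 4232 = 910.4 kg VSS/d.
R_O = Q·(S₀ − S) − 1.42·P_X = 4232 − 1.42 × 910.4 = 2939 kg O₂/d.

R_O ≈ 2940 kg O₂/d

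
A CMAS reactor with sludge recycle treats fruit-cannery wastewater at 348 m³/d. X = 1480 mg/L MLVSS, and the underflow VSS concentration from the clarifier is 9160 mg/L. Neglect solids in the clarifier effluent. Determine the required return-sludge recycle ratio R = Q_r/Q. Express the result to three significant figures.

R = Q_r/Q = X/(X_r − X) = 1480 / (9160 − 1480) = 0.1927.

R ≈ 0.193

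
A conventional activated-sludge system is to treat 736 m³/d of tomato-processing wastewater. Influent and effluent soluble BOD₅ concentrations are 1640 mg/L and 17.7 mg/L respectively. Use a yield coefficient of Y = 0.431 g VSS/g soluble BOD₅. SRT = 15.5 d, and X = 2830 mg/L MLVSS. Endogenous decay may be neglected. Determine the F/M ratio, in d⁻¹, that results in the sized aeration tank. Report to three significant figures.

V·X = Y·Q·ΔS·θ_c gives V = 0.431 × 736 × (1640 − 17.7) × 15.5 / 2830 = 2819 m³.
Food-to-microorganism ratio F/M = Q S₀ / (V X) = 736 × 1640 / (2819 × 2830) = 0.1513 d⁻¹.

F/M ≈ 0.151 d⁻¹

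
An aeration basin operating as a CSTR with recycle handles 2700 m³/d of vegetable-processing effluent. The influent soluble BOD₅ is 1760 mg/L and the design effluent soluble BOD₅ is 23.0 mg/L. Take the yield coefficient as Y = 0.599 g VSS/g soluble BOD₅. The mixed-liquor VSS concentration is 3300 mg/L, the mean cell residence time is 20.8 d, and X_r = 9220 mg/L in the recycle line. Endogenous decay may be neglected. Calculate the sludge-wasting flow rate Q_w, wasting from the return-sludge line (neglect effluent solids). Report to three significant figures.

Q_w ≈ 305 m³/d

With k_d = 0 the design equation reduces to V = Y Q (S₀−S) θ_c / X = 0.599 × 2700 × (1760 − 23.0) × 20.8 / 3300 = 17707 m³.
Wasting from the return line (neglecting effluent solids): Q_w = V·X / (θ_c·X_r) = 17707 × 3300 / (20.8 × 9220) = 304.7 m³/d.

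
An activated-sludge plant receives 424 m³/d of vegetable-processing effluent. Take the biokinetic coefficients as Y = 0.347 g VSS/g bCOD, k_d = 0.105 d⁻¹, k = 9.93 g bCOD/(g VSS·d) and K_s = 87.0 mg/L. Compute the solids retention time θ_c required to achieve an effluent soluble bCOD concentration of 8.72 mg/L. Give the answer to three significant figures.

From 1/θ_c = Y·k·S/(K_s + S) − k_d: Y·k·S/(K_s+S) = 0.347 × 9.93 × 8.72 / (87.0 + 8.72) = 0.3139 d⁻¹.
Then 1/θ_c = μ − k_d = 0.3139 − 0.105 = 0.2089 d⁻¹, giving θ_c = 4.787 d.

θ_c ≈ 4.79 d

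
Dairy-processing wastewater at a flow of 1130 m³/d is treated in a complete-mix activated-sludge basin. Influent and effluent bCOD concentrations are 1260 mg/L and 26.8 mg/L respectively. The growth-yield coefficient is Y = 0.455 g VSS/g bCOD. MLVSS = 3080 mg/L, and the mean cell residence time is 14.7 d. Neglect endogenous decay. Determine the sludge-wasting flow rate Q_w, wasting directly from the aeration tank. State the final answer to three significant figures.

Biomass mass balance (decay neglected): V·X = Y·Q·(S₀ − S)·θ_c, so V = 0.455 × 1130 × (1260 − 26.8) × 14.7 / 3080 = 3026 m³.
Wasting from the aeration tank: Q_w = V / θ_c = 3026 / 14.7 = 205.9 m³/d.

Q_w ≈ 206 m³/d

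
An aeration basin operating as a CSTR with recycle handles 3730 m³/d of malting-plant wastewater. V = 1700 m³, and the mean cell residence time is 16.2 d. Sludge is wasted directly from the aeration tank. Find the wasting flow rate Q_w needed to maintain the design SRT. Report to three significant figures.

With mixed-liquor wasting, θ_c = V/Q_w, so Q_w = V/θ_c = 1700/16.2 = 104.9 m³/d.

Q_w ≈ 105 m³/d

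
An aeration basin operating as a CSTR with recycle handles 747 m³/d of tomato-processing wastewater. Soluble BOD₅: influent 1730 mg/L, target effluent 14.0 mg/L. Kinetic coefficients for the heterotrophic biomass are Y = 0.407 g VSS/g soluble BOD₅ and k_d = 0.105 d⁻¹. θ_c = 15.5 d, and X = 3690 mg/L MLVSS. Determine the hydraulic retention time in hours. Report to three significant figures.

τ ≈ 26.8 h

From the SRT design equation V = Y Q (S₀−S) θ_c / [X (1 + k_d θ_c)] = 0.407 × 747 × (1730 − 14.0) × 15.5 / [3690 × (1 + 0.105 × 15.5)] = 8.09×10^6 / 9695 = 834.1 m³.
Hydraulic retention time τ = V/Q = 834.1 / 747 = 1.117 d = 26.80 h.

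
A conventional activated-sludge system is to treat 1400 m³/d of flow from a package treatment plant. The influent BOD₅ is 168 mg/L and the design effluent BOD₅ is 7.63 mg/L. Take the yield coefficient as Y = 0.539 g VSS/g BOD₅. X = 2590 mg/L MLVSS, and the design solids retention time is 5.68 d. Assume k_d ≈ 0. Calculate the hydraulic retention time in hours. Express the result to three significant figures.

With k_d = 0 the design equation reduces to V = Y Q (S₀−S) θ_c / X = 0.539 × 1400 × (168 − 7.63) × 5.68 / 2590 = 265.4 m³.
τ = V/Q = 265.4/1400 = 0.1896 d, or 4.550 h.

τ ≈ 4.55 h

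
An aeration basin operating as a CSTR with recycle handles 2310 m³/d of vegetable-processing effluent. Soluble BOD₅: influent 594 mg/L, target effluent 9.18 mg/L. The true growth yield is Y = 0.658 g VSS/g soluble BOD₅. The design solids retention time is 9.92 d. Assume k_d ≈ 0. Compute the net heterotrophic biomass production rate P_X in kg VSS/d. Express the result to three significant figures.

Since k_d ≈ 0, Y_obs = Y = 0.658 g VSS/g soluble BOD₅.
Mass of soluble BOD₅ removed per day: Q(S₀ − S) = 2310 × 584.8 g/m³ = 1351 kg/d.
So the net sludge growth is P_X = 0.6580 × 1351 = 888.9 kg VSS/d.

P_X ≈ 889 kg VSS/d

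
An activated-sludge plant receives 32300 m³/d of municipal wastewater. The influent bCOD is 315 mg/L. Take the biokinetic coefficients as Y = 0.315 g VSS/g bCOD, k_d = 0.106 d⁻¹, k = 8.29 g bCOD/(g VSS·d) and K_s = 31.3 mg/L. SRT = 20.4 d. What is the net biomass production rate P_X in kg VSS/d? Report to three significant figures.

From the Monod/SRT balance for a CMAS, S = K_s·(1+k_d θ_c)/[θ_c·(Y k − k_d) − 1] = 31.3 × (1 + 0.106 × 20.4) / [20.4 × (0.315 × 8.29 − 0.106) − 1] = 98.98 / 50.11 = 1.975 mg/L.
Observed yield with endogenous decay: Y_obs = Y / (1 + k_d·θ_c) = 0.315 / (1 + 0.106 × 20.4) = 0.315 / 3.162 = 0.09961 g VSS/g bCOD.
ΔS = 315 − 1.98 = 313.0 mg/L, so the substrate removal rate is 32300 × 313.0/1000 = 10111 kg bCOD/d.
P_X = Y_obs · Q(S₀ − S) = 0.09961 × 10111 = 1007 kg VSS/d.

P_X ≈ 1010 kg VSS/d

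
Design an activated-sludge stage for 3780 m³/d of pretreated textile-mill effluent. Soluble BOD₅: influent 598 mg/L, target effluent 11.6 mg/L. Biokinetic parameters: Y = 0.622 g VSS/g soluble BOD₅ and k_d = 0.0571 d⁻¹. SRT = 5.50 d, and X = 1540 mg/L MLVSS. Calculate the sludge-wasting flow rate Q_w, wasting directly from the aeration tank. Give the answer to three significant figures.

Q_w ≈ 681 m³/d

Rearranging the biomass balance for a CMAS with decay, V = Y·Q·ΔS·θ_c / [X·(1+k_d θ_c)] = 0.622 × 3780 × (598 − 11.6) × 5.50 / [1540 × (1 + 0.0571 × 5.50)] = 7.58×10^6 / 2024 = 3747 m³.
For wasting at MLVSS concentration, Q_w = V/θ_c = 3747/5.50 = 681.3 m³/d.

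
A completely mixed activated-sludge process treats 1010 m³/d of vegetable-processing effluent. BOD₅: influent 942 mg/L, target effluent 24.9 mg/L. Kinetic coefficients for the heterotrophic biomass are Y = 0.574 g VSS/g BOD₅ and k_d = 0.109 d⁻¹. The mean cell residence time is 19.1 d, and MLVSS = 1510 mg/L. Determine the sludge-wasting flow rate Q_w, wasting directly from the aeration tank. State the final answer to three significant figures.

Q_w ≈ 114 m³/d

Steady-state biomass mass balance: V·X·(1 + k_d·θ_c) = Y·Q·(S₀ − S)·θ_c, so V = 0.574 × 1010 × (942 − 24.9) × 19.1 / [1510 × (1 + 0.109 × 19.1)] = 1.02×10^7 / 4654 = 2182 m³.
Wasting from the aeration tank: Q_w = V / θ_c = 2182 / 19.1 = 114.2 m³/d.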